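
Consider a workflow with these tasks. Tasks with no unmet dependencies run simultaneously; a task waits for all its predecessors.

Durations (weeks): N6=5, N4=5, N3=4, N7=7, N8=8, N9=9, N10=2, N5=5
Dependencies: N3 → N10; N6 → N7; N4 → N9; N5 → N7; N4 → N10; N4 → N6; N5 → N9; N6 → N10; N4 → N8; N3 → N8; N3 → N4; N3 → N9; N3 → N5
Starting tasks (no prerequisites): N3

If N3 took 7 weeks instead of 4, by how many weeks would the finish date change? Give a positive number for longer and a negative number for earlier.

3

As given, the longest chain is N3→N4→N6→N7 = 4+5+5+7 = 21, so the finish is 21 weeks.
N3 is on the critical path; changing it to 7 makes that path 24 weeks.
The critical path is still N3→N4→N6→N7; finish is now 24 weeks.
Change in finish: 24 − 21 = +3 weeks.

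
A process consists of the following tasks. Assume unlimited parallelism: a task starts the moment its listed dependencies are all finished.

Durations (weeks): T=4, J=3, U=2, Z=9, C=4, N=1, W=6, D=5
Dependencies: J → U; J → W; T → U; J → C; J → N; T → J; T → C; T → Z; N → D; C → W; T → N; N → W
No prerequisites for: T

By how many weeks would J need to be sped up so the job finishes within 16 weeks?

1

Current finish: 17 weeks; target: 16.
J is on every critical path, so each week cut from J cuts the finish by one (this holds down to a finish of 15).
Need 17 − 16 = 1 week off J → J becomes 2 weeks, finish becomes 16.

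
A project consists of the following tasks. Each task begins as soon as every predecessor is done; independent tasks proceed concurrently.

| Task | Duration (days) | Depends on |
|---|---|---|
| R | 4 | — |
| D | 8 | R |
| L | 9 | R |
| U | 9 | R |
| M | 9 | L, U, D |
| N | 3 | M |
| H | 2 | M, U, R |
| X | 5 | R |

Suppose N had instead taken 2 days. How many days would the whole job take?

As given, the longest chain is R→L→M→N = 4+9+9+3 = 25, so the finish is 25 days.
N is on the critical path; changing it to 2 makes that path 24 days.
The critical path is still R→L→M→N; finish is now 24 days.

24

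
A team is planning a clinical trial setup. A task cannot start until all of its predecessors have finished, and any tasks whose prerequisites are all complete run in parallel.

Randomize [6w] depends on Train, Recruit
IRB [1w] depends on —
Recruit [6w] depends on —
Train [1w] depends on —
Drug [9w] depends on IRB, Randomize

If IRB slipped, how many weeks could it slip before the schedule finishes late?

11

The longest chain is Recruit→Randomize→Drug = 6+6+9 = 21; overall finish 21 weeks.
IRB finishes as early as 1 and must finish by 12.
Slack of IRB = 11 − 0 = 11 weeks.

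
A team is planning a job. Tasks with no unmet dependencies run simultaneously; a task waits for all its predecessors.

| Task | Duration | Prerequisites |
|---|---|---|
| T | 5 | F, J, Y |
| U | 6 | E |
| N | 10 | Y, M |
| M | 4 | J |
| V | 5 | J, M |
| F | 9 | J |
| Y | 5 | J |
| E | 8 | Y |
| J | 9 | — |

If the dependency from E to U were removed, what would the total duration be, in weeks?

Before: longest chain J→Y→E→U = 9+5+8+6 = 28, finish 28.
Without E→U, U's earliest start moves from 22 to 0.
The longest chain is now J→Y→N = 9+5+10 = 24, so the schedule takes 24 weeks.

24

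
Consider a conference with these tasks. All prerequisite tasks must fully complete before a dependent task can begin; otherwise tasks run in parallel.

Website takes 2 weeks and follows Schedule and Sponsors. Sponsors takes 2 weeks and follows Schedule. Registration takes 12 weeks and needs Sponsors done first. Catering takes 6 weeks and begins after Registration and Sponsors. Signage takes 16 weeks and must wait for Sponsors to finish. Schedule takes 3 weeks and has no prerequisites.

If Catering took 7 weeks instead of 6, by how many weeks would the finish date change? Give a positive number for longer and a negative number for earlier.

1

Baseline: Schedule→Sponsors→Registration→Catering = 3+2+12+6 = 23 → 23 weeks.
Catering is on the critical path; changing it to 7 makes that path 24 weeks.
That remains the longest chain; total 24 weeks.
Change in finish: 24 − 23 = +1 weeks.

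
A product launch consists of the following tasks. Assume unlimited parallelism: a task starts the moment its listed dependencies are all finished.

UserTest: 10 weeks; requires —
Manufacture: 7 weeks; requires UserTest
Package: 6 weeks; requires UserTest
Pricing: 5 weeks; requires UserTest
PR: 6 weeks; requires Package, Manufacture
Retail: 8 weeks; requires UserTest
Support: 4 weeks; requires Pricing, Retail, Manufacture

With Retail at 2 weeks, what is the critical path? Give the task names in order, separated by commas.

The binding path is UserTest→Manufacture→PR = 10+7+6 = 23; finish at 23 weeks.
The longest path through Retail is only 22 weeks, so Retail has float 1.
The critical path is still UserTest→Manufacture→PR; finish is now 23 weeks.

UserTest, Manufacture, PR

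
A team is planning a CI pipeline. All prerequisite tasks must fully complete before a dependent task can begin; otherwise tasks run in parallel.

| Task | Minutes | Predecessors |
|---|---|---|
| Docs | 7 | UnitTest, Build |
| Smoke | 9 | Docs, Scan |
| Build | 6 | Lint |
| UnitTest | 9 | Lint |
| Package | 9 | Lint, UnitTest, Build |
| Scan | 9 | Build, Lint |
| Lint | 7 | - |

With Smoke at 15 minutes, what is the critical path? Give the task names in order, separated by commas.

Critical path before the change: Lint→UnitTest→Docs→Smoke = 7+9+7+9 = 32 giving 32 minutes.
Since Smoke is critical, the +6 change carries straight to that chain (now 38 minutes).
The critical path is still Lint→UnitTest→Docs→Smoke; finish is now 38 minutes.

Lint, UnitTest, Docs, Smoke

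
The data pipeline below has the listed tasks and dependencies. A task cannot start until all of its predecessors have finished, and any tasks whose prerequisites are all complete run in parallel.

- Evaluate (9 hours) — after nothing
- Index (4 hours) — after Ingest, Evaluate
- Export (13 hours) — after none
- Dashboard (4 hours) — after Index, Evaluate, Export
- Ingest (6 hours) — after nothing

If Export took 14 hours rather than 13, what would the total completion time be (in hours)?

The binding path is Export→Dashboard = 13+4 = 17; finish at 17 hours.
Export is on the critical path; changing it to 14 makes that path 18 hours.
That remains the longest chain; total 18 hours.

18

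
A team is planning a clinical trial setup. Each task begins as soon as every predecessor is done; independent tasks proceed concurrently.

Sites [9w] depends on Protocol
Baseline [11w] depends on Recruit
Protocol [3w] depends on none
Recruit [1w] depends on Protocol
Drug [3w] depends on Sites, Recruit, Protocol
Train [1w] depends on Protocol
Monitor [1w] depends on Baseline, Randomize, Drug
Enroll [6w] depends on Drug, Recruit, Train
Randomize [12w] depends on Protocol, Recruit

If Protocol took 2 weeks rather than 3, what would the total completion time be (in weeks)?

The binding path is Protocol→Sites→Drug→Enroll = 3+9+3+6 = 21; finish at 21 weeks.
Protocol is on the critical path; changing it to 2 makes that path 20 weeks.
The critical path is still Protocol→Sites→Drug→Enroll; finish is now 20 weeks.

20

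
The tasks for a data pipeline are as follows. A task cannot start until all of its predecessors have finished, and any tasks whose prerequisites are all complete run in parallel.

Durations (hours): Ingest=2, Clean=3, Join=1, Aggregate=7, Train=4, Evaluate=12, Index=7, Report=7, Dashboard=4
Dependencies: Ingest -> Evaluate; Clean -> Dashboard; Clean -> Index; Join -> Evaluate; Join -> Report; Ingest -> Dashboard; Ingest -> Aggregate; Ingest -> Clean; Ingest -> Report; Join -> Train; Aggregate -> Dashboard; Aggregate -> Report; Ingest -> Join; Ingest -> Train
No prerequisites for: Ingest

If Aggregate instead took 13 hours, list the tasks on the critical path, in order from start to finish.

Ingest, Aggregate, Report

The binding path is Ingest→Aggregate→Report = 2+7+7 = 16; finish at 16 hours.
Since Aggregate is critical, the +6 change carries straight to that chain (now 22 hours).
That remains the longest chain; total 22 hours.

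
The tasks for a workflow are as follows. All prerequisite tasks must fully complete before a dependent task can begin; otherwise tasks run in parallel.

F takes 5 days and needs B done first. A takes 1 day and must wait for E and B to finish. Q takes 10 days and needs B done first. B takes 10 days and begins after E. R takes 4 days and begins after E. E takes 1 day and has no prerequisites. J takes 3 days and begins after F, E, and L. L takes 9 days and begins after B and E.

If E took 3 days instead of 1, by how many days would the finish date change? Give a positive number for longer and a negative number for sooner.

2

Actual critical path: E→B→L→J = 1+10+9+3 = 23 ⇒ 23 days.
E lies on that path, so at 3 days the path becomes 25 days.
No other chain overtakes it, so the finish is 25 days.
Change in finish: 25 − 23 = +2 days.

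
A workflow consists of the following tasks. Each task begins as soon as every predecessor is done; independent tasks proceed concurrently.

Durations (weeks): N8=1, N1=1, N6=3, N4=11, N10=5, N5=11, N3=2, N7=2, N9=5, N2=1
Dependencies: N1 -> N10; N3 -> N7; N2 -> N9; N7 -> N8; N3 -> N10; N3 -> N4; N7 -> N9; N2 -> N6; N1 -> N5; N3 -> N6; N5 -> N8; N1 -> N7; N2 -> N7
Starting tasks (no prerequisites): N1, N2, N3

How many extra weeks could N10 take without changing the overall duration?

6

The longest chain is N1→N5→N8 = 1+11+1 = 13; overall finish 13 weeks.
N10 finishes as early as 7 and must finish by 13.
So N10 can slip 13 − 7 = 6 weeks.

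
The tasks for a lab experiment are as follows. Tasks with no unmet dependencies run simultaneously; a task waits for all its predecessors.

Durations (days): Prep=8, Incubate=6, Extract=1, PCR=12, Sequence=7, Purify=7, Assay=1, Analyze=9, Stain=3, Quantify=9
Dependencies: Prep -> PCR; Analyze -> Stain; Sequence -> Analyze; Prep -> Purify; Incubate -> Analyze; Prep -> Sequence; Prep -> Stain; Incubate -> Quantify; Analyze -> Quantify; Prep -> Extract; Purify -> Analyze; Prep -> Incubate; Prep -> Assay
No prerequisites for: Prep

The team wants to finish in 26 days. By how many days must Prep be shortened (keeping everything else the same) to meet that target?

Current finish: 33 days; target: 26.
Prep is on every critical path, so each day cut from Prep cuts the finish by one (this holds down to a finish of 26).
Need 33 − 26 = 7 days off Prep → Prep becomes 1 day, finish becomes 26.

7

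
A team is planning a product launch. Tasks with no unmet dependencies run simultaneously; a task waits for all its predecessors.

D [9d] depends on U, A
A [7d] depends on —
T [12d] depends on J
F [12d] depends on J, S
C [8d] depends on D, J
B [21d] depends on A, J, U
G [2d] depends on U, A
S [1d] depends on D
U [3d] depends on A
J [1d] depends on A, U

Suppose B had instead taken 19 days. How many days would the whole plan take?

Critical path before the change: A→U→J→B = 7+3+1+21 = 32 giving 32 days.
B lies on that path, so at 19 days the path becomes 30 days.
New critical path: A→U→D→S→F = 7+3+9+1+12 = 32 ⇒ 32 days.

32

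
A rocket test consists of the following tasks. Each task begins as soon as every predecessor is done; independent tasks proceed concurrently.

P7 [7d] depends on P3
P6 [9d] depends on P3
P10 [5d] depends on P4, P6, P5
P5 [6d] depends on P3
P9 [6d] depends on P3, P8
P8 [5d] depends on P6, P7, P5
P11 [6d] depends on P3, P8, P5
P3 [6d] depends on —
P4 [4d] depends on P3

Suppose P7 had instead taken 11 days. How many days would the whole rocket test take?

28

Critical path before the change: P3→P6→P8→P9 = 6+9+5+6 = 26 giving 26 days.
The longest path through P7 is only 24 days, so P7 has float 2.
The binding chain switches to P3→P7→P8→P9 = 6+11+5+6 = 28; finish 28 days.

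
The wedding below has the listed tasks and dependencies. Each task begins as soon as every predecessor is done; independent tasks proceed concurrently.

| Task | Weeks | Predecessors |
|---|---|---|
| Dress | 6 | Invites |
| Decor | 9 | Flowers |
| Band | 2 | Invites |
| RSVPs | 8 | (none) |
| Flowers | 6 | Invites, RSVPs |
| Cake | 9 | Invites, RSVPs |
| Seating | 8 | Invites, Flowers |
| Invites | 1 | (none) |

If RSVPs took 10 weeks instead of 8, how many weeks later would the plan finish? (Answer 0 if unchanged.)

Actual critical path: RSVPs→Flowers→Decor = 8+6+9 = 23 ⇒ 23 weeks.
RSVPs is on the critical path; changing it to 10 makes that path 25 weeks.
The critical path is still RSVPs→Flowers→Decor; finish is now 25 weeks.
Change in finish: 25 − 23 = +2 weeks.

2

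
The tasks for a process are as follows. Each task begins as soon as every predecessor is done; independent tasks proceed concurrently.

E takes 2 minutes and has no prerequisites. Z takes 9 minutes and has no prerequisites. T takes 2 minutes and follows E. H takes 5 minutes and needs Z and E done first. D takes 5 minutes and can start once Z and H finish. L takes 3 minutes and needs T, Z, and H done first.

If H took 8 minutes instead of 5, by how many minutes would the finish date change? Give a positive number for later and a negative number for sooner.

The binding path is Z→H→D = 9+5+5 = 19; finish at 19 minutes.
H lies on that path, so at 8 minutes the path becomes 22 minutes.
That remains the longest chain; total 22 minutes.
Change in finish: 22 − 19 = +3 minutes.

3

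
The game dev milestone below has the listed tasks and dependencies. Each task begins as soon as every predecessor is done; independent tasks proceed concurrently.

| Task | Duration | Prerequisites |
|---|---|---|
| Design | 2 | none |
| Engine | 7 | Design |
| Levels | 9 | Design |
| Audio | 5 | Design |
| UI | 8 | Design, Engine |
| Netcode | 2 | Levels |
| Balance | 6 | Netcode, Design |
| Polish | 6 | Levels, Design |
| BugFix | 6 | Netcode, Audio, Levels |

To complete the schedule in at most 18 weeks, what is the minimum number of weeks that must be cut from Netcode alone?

1

Current finish: 19 weeks; target: 18.
Netcode is on every critical path, so each week cut from Netcode cuts the finish by one (this holds down to a finish of 18).
Need 19 − 18 = 1 week off Netcode → Netcode becomes 1 week, finish becomes 18.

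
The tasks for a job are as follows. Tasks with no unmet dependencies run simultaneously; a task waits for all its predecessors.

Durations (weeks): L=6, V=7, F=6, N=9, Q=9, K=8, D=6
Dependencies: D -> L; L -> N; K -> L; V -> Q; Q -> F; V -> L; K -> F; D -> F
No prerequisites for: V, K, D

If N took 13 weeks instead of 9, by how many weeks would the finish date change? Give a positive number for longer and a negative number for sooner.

4

Actual critical path: K→L→N = 8+6+9 = 23 ⇒ 23 weeks.
Since N is critical, the +4 change carries straight to that chain (now 27 weeks).
The critical path is still K→L→N; finish is now 27 weeks.
Change in finish: 27 − 23 = +4 weeks.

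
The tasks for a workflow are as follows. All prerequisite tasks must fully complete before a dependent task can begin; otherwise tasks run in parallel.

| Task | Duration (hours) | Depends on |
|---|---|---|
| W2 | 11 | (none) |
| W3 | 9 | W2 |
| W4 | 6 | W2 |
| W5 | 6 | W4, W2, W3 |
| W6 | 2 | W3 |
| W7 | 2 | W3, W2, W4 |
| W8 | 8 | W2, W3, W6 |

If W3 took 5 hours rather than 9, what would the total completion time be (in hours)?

26

Actual critical path: W2→W3→W6→W8 = 11+9+2+8 = 30 ⇒ 30 hours.
Since W3 is critical, the -4 change carries straight to that chain (now 26 hours).
No other chain overtakes it, so the finish is 26 hours.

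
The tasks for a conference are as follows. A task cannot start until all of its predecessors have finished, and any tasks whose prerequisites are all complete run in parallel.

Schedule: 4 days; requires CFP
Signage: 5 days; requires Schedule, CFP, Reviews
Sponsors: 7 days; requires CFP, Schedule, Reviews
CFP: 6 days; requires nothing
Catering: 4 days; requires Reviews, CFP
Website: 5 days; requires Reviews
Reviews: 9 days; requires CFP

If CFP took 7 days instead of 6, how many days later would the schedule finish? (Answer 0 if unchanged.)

1

Baseline: CFP→Reviews→Sponsors = 6+9+7 = 22 → 22 days.
CFP lies on that path, so at 7 days the path becomes 23 days.
That remains the longest chain; total 23 days.
Change in finish: 23 − 22 = +1 days.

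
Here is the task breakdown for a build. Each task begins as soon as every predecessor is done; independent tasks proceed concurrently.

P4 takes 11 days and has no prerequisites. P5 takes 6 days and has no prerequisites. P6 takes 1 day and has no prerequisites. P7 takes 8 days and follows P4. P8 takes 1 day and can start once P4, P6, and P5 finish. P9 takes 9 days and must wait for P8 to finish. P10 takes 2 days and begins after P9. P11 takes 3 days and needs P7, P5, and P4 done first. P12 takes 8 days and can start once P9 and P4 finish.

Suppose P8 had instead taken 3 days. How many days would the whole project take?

Actual critical path: P4→P8→P9→P12 = 11+1+9+8 = 29 ⇒ 29 days.
Since P8 is critical, the +2 change carries straight to that chain (now 31 days).
No other chain overtakes it, so the finish is 31 days.

31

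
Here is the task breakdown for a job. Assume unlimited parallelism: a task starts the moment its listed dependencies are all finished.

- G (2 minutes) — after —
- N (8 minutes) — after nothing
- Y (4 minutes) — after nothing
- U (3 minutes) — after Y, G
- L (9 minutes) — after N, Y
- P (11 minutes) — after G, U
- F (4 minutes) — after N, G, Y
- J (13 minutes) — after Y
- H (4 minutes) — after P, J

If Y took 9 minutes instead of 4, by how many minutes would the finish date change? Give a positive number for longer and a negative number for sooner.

5

Critical path before the change: Y→U→P→H = 4+3+11+4 = 22 giving 22 minutes.
Since Y is critical, the +5 change carries straight to that chain (now 27 minutes).
The critical path is still Y→U→P→H; finish is now 27 minutes.
Change in finish: 27 − 22 = +5 minutes.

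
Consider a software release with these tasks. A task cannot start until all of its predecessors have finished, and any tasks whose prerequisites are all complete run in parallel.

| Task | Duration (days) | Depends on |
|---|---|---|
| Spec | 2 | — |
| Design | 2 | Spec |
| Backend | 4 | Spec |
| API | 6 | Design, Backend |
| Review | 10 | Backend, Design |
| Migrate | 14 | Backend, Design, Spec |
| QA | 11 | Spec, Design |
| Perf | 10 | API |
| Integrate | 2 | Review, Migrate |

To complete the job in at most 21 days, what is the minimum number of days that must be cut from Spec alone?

Current finish: 22 days; target: 21.
Spec is on every critical path, so each day cut from Spec cuts the finish by one (this holds down to a finish of 21).
Need 22 − 21 = 1 day off Spec → Spec becomes 1 day, finish becomes 21.

1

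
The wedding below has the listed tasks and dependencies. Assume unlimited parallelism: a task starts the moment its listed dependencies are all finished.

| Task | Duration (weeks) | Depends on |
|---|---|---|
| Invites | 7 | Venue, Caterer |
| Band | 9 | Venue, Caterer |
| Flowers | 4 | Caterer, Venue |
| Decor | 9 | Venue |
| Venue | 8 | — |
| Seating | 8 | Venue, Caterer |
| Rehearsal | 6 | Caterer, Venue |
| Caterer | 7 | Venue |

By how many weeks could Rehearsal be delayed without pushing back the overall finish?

Critical path: Venue→Caterer→Band = 8+7+9 = 24, so the finish is 24 weeks.
Longest path through Rehearsal: 21 weeks (earliest finish 21, latest finish 24).
Float = 24 − 21 = 3.

3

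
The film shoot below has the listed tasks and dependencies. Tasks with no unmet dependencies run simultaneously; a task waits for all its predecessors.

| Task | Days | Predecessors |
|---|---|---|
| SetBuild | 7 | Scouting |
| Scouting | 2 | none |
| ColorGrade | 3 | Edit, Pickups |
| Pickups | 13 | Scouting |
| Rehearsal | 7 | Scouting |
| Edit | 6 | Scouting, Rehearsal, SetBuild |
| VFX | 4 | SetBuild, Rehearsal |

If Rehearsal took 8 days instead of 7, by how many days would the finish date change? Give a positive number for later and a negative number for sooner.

The binding path is Scouting→Rehearsal→Edit→ColorGrade = 2+7+6+3 = 18; finish at 18 days.
Since Rehearsal is critical, the +1 change carries straight to that chain (now 19 days).
That remains the longest chain; total 19 days.
Change in finish: 19 − 18 = +1 days.

1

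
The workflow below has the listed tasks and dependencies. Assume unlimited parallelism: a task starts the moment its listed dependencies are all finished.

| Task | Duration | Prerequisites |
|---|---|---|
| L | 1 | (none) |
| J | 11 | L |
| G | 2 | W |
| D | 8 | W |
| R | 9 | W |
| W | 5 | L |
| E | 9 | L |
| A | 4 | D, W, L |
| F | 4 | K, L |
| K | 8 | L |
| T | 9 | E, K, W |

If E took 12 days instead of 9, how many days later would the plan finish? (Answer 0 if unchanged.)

3

As given, the longest chain is L→E→T = 1+9+9 = 19, so the finish is 19 days.
Since E is critical, the +3 change carries straight to that chain (now 22 days).
No other chain overtakes it, so the finish is 22 days.
Change in finish: 22 − 19 = +3 days.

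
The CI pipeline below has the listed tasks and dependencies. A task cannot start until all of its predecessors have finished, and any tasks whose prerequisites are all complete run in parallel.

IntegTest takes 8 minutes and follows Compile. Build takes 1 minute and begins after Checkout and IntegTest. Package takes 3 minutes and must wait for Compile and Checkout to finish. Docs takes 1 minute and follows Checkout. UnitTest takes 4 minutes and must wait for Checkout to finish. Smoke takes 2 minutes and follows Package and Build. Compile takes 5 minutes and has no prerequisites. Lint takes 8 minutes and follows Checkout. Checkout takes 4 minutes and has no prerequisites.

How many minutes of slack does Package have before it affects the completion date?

The longest chain is Compile→IntegTest→Build→Smoke = 5+8+1+2 = 16; overall finish 16 minutes.
Package finishes as early as 8 and must finish by 14.
So Package can slip 14 − 8 = 6 minutes.

6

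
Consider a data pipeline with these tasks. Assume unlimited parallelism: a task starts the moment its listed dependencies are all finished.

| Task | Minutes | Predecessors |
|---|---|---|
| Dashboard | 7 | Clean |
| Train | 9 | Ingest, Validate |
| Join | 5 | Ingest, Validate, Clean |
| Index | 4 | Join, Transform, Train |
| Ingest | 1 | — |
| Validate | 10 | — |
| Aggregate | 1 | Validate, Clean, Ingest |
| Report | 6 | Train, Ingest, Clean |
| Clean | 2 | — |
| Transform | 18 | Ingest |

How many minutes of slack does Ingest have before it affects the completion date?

2

Critical path: Validate→Train→Report = 10+9+6 = 25, so the finish is 25 minutes.
Ingest finishes as early as 1 and must finish by 3.
Slack of Ingest = 2 − 0 = 2 minutes.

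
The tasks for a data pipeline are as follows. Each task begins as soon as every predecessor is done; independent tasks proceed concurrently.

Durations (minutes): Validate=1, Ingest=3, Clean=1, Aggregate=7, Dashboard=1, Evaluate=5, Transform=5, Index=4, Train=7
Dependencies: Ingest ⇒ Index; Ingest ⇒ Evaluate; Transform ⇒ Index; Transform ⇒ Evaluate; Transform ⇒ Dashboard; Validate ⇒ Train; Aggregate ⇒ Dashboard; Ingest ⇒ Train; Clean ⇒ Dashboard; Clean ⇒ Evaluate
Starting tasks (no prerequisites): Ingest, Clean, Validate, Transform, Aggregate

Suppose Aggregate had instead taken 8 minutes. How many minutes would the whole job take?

Actual critical path: Ingest→Train = 3+7 = 10 ⇒ 10 minutes.
Aggregate is off the critical path — its longest chain is 8 minutes, giving 2 of slack.
That remains the longest chain; total 10 minutes.

10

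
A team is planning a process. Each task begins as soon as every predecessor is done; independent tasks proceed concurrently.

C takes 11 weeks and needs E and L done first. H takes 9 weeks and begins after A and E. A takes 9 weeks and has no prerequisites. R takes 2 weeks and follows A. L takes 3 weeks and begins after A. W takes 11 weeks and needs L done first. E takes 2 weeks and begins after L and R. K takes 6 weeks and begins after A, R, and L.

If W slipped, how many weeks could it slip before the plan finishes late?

Critical path: A→L→E→C = 9+3+2+11 = 25, so the finish is 25 weeks.
Longest path through W: 23 weeks (earliest finish 23, latest finish 25).
Float = 25 − 23 = 2.

2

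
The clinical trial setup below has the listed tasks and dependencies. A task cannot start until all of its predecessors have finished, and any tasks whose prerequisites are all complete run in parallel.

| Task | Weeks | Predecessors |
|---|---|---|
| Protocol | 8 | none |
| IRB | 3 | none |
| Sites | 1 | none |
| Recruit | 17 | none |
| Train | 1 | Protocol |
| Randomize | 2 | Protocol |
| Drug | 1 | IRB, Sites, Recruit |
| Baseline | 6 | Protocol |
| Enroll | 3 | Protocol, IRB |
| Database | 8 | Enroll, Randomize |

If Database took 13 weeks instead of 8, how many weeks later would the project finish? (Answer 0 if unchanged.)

5

Actual critical path: Protocol→Enroll→Database = 8+3+8 = 19 ⇒ 19 weeks.
Database lies on that path, so at 13 weeks the path becomes 24 weeks.
The critical path is still Protocol→Enroll→Database; finish is now 24 weeks.
Change in finish: 24 − 19 = +5 weeks.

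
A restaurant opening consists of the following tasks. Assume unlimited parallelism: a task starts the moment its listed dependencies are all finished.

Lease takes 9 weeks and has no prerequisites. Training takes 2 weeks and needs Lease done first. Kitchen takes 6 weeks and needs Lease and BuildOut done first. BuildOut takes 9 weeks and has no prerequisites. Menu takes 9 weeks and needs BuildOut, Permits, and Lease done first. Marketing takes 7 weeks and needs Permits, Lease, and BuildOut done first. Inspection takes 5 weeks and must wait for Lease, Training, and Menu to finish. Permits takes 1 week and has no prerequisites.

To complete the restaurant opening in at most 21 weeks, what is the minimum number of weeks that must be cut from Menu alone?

2

Current finish: 23 weeks; target: 21.
Menu is on every critical path, so each week cut from Menu cuts the finish by one (this holds down to a finish of 16).
Need 23 − 21 = 2 weeks off Menu → Menu becomes 7 weeks, finish becomes 21.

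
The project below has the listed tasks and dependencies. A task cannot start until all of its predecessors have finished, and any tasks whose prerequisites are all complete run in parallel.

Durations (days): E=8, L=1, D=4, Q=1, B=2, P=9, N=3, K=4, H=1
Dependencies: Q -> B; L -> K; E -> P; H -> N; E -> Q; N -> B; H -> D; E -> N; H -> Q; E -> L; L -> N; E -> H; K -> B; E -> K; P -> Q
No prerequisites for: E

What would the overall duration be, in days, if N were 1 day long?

20

The binding path is E→P→Q→B = 8+9+1+2 = 20; finish at 20 days.
The longest path through N is only 14 days, so N has float 6.
No other chain overtakes it, so the finish is 20 days.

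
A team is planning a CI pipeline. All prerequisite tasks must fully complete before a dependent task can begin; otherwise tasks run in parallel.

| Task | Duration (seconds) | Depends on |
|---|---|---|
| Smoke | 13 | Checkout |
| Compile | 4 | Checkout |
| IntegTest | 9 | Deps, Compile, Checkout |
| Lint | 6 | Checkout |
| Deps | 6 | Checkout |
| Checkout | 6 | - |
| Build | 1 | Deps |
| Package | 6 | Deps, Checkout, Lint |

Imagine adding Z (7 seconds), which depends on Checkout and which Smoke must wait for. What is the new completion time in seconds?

26

Originally the plan takes 21 seconds.
With Z inserted, Smoke now waits for max(Checkout, Z).
New critical path: Checkout→Z→Smoke = 6+7+13 = 26 ⇒ 26 seconds.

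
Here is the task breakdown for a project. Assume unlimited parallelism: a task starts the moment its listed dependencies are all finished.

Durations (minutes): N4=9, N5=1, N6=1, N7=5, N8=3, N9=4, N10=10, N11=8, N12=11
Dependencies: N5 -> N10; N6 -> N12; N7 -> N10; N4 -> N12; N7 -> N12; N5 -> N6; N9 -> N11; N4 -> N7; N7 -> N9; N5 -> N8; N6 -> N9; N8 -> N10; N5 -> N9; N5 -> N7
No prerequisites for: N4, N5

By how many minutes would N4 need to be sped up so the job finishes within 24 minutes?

2

Current finish: 26 minutes; target: 24.
N4 is on every critical path, so each minute cut from N4 cuts the finish by one (this holds down to a finish of 18).
Need 26 − 24 = 2 minutes off N4 → N4 becomes 7 minutes, finish becomes 24.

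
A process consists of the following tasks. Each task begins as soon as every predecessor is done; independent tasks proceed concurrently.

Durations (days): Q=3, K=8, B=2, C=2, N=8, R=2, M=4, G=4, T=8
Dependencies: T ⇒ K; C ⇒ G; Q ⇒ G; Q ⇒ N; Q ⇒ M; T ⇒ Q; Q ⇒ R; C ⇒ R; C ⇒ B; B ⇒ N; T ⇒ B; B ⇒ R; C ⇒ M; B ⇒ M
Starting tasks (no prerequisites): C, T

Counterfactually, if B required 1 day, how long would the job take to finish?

19

Baseline: T→Q→N = 8+3+8 = 19 → 19 days.
B has 1 day of float (longest path through it is 18).
That remains the longest chain; total 19 days.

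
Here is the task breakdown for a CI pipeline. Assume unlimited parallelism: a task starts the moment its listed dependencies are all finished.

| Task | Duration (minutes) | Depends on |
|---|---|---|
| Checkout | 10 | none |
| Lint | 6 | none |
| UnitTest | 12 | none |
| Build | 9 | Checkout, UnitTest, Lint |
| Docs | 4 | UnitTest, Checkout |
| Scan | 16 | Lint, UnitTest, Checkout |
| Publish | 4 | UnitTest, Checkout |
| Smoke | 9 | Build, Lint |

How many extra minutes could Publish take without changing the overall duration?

The longest chain is UnitTest→Build→Smoke = 12+9+9 = 30; overall finish 30 minutes.
Longest path through Publish: 16 minutes (earliest finish 16, latest finish 30).
Float = 30 − 16 = 14.

14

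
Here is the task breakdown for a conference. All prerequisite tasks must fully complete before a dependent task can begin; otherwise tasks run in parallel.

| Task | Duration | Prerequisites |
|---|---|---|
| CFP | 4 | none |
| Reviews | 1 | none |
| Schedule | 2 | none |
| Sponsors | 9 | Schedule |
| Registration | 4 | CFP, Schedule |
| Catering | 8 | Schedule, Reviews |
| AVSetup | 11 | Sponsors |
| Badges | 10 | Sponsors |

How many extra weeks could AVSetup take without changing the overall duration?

0

Critical path: Schedule→Sponsors→AVSetup = 2+9+11 = 22, so the finish is 22 weeks.
AVSetup finishes as early as 22 and must finish by 22.
Float = 22 − 22 = 0.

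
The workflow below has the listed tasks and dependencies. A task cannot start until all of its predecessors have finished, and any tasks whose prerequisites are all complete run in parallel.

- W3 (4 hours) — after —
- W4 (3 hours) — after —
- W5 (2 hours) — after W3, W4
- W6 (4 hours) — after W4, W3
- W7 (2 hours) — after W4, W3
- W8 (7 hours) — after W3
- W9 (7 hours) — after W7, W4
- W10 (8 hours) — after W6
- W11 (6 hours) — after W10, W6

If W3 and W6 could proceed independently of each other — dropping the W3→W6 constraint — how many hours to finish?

21

Original critical path: W3→W6→W10→W11 = 4+4+8+6 = 22 ⇒ 22 hours.
Without W3→W6, W6's earliest start moves from 4 to 3.
The longest chain is now W4→W6→W10→W11 = 3+4+8+6 = 21, so the plan takes 21 hours.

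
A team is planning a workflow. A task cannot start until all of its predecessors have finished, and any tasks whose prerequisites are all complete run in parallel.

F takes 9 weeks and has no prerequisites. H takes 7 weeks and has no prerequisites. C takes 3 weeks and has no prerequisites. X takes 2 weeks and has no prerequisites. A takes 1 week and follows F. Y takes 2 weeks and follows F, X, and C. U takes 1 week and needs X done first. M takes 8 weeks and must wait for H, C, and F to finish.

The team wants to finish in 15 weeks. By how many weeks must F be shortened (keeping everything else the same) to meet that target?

2

Current finish: 17 weeks; target: 15.
F is on every critical path, so each week cut from F cuts the finish by one (this holds down to a finish of 15).
Need 17 − 15 = 2 weeks off F → F becomes 7 weeks, finish becomes 15.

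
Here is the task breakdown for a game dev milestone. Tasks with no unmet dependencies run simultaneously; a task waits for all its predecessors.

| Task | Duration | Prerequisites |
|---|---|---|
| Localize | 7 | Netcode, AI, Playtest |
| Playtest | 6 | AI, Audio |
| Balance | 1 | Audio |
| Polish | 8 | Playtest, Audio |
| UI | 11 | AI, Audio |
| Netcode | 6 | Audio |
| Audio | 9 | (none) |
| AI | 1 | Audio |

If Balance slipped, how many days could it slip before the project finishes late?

14

Critical path: Audio→AI→Playtest→Polish = 9+1+6+8 = 24, so the finish is 24 days.
The longest chain containing Balance totals 10 days.
Float = 24 − 10 = 14.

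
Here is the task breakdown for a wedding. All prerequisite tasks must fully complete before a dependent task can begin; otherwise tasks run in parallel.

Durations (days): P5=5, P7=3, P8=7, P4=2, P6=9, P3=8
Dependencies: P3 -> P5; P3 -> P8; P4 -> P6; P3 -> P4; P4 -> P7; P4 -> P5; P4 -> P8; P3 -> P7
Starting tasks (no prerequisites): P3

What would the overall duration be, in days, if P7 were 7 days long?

19

The binding path is P3→P4→P6 = 8+2+9 = 19; finish at 19 days.
P7 has 6 days of float (longest path through it is 13).
That remains the longest chain; total 19 days.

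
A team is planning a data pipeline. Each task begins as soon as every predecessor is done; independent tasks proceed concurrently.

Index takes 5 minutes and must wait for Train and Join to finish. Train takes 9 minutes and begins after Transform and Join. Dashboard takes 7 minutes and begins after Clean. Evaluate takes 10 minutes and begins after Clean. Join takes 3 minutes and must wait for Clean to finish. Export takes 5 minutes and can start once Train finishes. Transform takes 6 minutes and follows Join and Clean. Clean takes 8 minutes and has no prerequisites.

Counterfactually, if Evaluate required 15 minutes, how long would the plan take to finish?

31

The binding path is Clean→Join→Transform→Train→Export = 8+3+6+9+5 = 31; finish at 31 minutes.
Evaluate is off the critical path — its longest chain is 18 minutes, giving 13 of slack.
That remains the longest chain; total 31 minutes.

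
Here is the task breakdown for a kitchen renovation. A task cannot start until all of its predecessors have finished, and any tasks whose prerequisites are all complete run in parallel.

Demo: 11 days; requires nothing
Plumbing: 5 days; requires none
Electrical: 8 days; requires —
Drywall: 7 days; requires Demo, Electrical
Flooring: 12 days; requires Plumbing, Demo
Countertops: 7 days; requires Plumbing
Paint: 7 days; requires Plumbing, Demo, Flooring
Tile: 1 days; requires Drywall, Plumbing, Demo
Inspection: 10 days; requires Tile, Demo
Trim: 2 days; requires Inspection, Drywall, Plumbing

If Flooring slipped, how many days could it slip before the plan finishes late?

Demo→Drywall→Tile→Inspection→Trim = 11+7+1+10+2 = 31 sets the makespan at 31 days.
Flooring finishes as early as 23 and must finish by 24.
So Flooring can slip 24 − 23 = 1 day.

1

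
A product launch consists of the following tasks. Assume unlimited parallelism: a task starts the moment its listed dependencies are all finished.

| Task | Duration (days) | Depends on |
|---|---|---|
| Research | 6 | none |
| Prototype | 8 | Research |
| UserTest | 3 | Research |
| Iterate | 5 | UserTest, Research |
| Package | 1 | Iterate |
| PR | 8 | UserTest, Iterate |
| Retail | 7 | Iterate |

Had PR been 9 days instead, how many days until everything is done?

As given, the longest chain is Research→UserTest→Iterate→PR = 6+3+5+8 = 22, so the finish is 22 days.
PR is on the critical path; changing it to 9 makes that path 23 days.
That remains the longest chain; total 23 days.

23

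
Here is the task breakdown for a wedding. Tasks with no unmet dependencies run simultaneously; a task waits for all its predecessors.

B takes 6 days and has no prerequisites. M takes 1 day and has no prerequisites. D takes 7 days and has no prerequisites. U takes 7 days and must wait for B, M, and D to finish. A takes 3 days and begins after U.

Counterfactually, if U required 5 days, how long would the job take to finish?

15

The binding path is D→U→A = 7+7+3 = 17; finish at 17 days.
U is on the critical path; changing it to 5 makes that path 15 days.
That remains the longest chain; total 15 days.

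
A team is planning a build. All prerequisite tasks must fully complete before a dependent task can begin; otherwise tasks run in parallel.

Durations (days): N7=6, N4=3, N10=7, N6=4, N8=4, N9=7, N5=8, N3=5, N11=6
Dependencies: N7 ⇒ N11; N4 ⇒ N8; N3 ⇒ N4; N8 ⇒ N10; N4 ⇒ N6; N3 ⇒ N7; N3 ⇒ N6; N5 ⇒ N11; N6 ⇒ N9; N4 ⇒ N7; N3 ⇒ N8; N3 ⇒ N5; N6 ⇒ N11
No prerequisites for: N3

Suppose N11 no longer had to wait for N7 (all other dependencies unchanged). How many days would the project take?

With the dependency in place, N3→N4→N7→N11 = 5+3+6+6 = 20 sets the finish at 20 days.
Without N7→N11, N11's earliest start moves from 14 to 13.
New critical path: N3→N4→N6→N9 = 5+3+4+7 = 19 ⇒ 19 days.

19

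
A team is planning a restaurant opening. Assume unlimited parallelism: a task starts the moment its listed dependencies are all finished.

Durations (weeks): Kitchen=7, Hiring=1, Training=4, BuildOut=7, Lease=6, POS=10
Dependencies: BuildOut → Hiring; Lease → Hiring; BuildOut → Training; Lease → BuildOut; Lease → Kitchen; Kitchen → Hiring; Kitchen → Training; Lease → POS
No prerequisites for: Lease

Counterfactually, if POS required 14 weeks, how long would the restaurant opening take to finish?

The binding path is Lease→BuildOut→Training = 6+7+4 = 17; finish at 17 weeks.
The longest path through POS is only 16 weeks, so POS has float 1.
New critical path: Lease→POS = 6+14 = 20 ⇒ 20 weeks.

20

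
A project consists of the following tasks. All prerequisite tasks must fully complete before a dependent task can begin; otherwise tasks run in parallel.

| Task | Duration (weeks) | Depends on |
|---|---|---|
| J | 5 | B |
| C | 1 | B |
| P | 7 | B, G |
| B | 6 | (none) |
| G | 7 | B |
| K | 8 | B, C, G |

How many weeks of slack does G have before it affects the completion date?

The longest chain is B→G→K = 6+7+8 = 21; overall finish 21 weeks.
The longest chain containing G totals 21 weeks.
So G can slip 13 − 13 = 0 weeks.

0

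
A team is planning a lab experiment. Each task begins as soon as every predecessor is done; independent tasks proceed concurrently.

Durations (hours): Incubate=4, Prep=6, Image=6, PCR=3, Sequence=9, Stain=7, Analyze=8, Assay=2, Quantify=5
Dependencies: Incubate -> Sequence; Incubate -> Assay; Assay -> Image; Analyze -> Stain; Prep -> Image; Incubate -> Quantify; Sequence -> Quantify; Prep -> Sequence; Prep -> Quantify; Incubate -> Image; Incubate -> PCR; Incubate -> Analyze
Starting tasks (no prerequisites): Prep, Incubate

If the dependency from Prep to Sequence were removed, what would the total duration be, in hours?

19

Original critical path: Prep→Sequence→Quantify = 6+9+5 = 20 ⇒ 20 hours.
Without Prep→Sequence, Sequence's earliest start moves from 6 to 4.
The longest chain is now Incubate→Analyze→Stain = 4+8+7 = 19, so the plan takes 19 hours.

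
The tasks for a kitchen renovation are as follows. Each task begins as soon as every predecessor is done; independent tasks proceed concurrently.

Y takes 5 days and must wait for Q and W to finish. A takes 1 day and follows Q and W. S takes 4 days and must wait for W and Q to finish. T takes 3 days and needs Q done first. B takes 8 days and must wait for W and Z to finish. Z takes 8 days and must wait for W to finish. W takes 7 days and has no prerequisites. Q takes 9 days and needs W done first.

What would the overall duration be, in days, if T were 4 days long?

The binding path is W→Z→B = 7+8+8 = 23; finish at 23 days.
T is off the critical path — its longest chain is 19 days, giving 4 of slack.
No other chain overtakes it, so the finish is 23 days.

23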